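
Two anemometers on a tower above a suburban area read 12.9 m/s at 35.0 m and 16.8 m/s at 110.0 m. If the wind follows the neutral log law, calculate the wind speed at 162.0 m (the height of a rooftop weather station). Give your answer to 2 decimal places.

Log law: V ∝ ln(z/z₀). From the pair, with r = V₁/V₂ = 0.76786,
ln z₀ = (ln z₁ − r·ln z₂)/(1 − r) = (3.5553 − 0.76786×4.7005)/0.23214 = -0.2324 → z₀ = 0.7926 m
V₃ = V₁ · ln(z₃/z₀)/ln(z₁/z₀) = 12.9 × 5.3200/3.7877 = 18.1184 m/s

18.12 m/s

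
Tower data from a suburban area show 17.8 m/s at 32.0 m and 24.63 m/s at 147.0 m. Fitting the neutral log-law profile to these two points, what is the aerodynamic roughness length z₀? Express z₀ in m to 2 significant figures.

z₀ ≈ 0.60 m

Log law: V(z) ∝ ln(z/z₀). With r = V₁/V₂ = 17.8/24.63 = 0.72270,
r · ln(z₂/z₀) = ln(z₁/z₀) ⇒ ln z₀ = (ln z₁ − r·ln z₂)/(1 − r)
ln z₀ = (3.46574 − 0.72270×4.99043) / 0.27730 = -0.5079
z₀ = exp(-0.5079) = 0.6018 m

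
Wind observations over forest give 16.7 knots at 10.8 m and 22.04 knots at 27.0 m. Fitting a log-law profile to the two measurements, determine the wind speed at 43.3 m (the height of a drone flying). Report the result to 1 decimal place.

Log law: V ∝ ln(z/z₀). From the pair, with r = V₁/V₂ = 0.75771,
ln z₀ = (ln z₁ − r·ln z₂)/(1 − r) = (2.3795 − 0.75771×3.2958)/0.24229 = -0.4860 → z₀ = 0.6151 m
V₃ = V₁ · ln(z₃/z₀)/ln(z₁/z₀) = 16.7 × 4.2542/2.8656 = 24.7926 knots

24.8 knots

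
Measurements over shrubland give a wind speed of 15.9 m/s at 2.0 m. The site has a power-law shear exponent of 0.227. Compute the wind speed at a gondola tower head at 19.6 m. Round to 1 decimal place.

26.7 m/s

Power-law profile: V₂ = V₁ · (z₂/z₁)^α
V₂ = 15.9 × (19.6/2.0)^0.227 = 15.9 × (9.8000)^0.227
    = 15.9 × 1.6788 = 26.6935 m/s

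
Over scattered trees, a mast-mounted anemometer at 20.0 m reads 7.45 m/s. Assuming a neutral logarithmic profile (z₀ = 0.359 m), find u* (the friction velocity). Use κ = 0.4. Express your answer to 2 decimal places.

u* ≈ 0.74 m/s

Log law: V(z) = (u*/κ) · ln(z/z₀) ⇒ u* = κ · V / ln(z/z₀)
u* = 0.4 × 7.45 / ln(20.0/0.359) = 0.4 × 7.45 / 4.0202
   = 2.9800 / 4.0202 = 0.7413 m/s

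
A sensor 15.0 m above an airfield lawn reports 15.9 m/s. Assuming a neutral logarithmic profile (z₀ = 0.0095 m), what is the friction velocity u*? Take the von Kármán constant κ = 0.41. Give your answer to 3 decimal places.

Log law: V(z) = (u*/κ) · ln(z/z₀) ⇒ u* = κ · V / ln(z/z₀)
u* = 0.41 × 15.9 / ln(15.0/0.0095) = 0.41 × 15.9 / 7.3645
   = 6.5190 / 7.3645 = 0.8852 m/s

u* ≈ 0.885 m/s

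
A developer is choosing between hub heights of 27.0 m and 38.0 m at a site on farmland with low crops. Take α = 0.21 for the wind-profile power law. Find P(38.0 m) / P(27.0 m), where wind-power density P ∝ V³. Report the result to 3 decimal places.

Speed ratio: V_B/V_A = (z_B/z_A)^α = (38.0/27.0)^0.21 = (1.4074)^0.21 = 1.07441
Power-density ratio: P_B/P_A = (V_B/V_A)³ = (1.07441)³ = 1.24024

1.240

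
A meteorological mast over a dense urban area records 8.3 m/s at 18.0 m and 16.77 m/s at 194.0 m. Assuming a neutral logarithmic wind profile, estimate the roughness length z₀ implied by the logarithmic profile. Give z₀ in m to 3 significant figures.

z₀ ≈ 1.75 m

Log law: V(z) ∝ ln(z/z₀). With r = V₁/V₂ = 8.3/16.77 = 0.49493,
r · ln(z₂/z₀) = ln(z₁/z₀) ⇒ ln z₀ = (ln z₁ − r·ln z₂)/(1 − r)
ln z₀ = (2.89037 − 0.49493×5.26786) / 0.50507 = 0.5606
z₀ = exp(0.5606) = 1.752 m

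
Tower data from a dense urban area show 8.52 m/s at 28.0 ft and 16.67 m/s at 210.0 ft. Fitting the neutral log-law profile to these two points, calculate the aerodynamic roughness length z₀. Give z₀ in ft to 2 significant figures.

Log law: V(z) ∝ ln(z/z₀). With r = V₁/V₂ = 8.52/16.67 = 0.51110,
r · ln(z₂/z₀) = ln(z₁/z₀) ⇒ ln z₀ = (ln z₁ − r·ln z₂)/(1 − r)
ln z₀ = (3.33220 − 0.51110×5.34711) / 0.48890 = 1.2258
z₀ = exp(1.2258) = 3.407 ft

z₀ ≈ 3.4 ft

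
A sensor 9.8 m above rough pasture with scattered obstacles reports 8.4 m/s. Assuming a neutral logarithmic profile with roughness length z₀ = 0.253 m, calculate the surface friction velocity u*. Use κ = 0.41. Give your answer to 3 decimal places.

Log law: V(z) = (u*/κ) · ln(z/z₀) ⇒ u* = κ · V / ln(z/z₀)
u* = 0.41 × 8.4 / ln(9.8/0.253) = 0.41 × 8.4 / 3.6567
   = 3.4440 / 3.6567 = 0.9418 m/s

u* ≈ 0.942 m/s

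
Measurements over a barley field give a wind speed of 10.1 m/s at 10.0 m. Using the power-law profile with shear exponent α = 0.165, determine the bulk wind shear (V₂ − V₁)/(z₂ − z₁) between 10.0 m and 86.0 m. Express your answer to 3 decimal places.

Power law: V₂ = V₁ · (z₂/z₁)^α = 10.1 × (8.6000)^0.165 = 14.4050 m/s
ΔV/Δz = (14.4050 − 10.1)/(86.0 − 10.0) = 4.3050/76.0000 = 0.05664 m/s/m

0.057 m/s/m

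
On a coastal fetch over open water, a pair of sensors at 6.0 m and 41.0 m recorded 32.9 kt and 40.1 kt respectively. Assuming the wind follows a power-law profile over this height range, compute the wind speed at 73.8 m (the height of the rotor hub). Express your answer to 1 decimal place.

42.6 kt

First find α: α = ln(V₂/V₁)/ln(z₂/z₁) = ln(40.1/32.9)/ln(41.0/6.0) = 0.19790/1.92181 = 0.1030
Extrapolate from 41.0 m to 73.8 m: V₃ = 40.1 × (73.8/41.0)^0.1030 = 40.1 × 1.0624 = 42.6022 kt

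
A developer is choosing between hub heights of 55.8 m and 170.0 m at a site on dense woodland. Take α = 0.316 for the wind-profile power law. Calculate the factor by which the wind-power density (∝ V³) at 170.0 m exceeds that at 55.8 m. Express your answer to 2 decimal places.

2.88

Speed ratio: V_B/V_A = (z_B/z_A)^α = (170.0/55.8)^0.316 = (3.0466)^0.316 = 1.42195
Power-density ratio: P_B/P_A = (V_B/V_A)³ = (1.42195)³ = 2.87512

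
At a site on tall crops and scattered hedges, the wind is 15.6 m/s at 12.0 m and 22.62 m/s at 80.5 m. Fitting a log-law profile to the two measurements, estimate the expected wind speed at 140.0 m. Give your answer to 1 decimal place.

Log law: V ∝ ln(z/z₀). From the pair, with r = V₁/V₂ = 0.68966,
ln z₀ = (ln z₁ − r·ln z₂)/(1 − r) = (2.4849 − 0.68966×4.3883)/0.31034 = -1.7448 → z₀ = 0.1747 m
V₃ = V₁ · ln(z₃/z₀)/ln(z₁/z₀) = 15.6 × 6.6864/4.2297 = 24.6610 m/s

24.7 m/s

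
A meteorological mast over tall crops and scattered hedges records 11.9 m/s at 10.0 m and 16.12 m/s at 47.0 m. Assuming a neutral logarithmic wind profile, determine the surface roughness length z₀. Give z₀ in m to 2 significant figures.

z₀ ≈ 0.13 m

Log law: V(z) ∝ ln(z/z₀). With r = V₁/V₂ = 11.9/16.12 = 0.73821,
r · ln(z₂/z₀) = ln(z₁/z₀) ⇒ ln z₀ = (ln z₁ − r·ln z₂)/(1 − r)
ln z₀ = (2.30259 − 0.73821×3.85015) / 0.26179 = -2.0614
z₀ = exp(-2.0614) = 0.1273 m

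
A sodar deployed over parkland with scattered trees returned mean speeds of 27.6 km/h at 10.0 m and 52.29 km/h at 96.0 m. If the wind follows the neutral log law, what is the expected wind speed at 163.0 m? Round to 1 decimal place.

58.1 km/h

Log law: V ∝ ln(z/z₀). From the pair, with r = V₁/V₂ = 0.52783,
ln z₀ = (ln z₁ − r·ln z₂)/(1 − r) = (2.3026 − 0.52783×4.5643)/0.47217 = -0.2258 → z₀ = 0.7979 m
V₃ = V₁ · ln(z₃/z₀)/ln(z₁/z₀) = 27.6 × 5.3195/2.5283 = 58.0691 km/h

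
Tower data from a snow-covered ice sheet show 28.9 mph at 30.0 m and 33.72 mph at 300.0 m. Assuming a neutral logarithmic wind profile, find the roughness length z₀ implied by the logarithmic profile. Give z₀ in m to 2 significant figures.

z₀ ≈ 0.000030 m

Log law: V(z) ∝ ln(z/z₀). With r = V₁/V₂ = 28.9/33.72 = 0.85706,
r · ln(z₂/z₀) = ln(z₁/z₀) ⇒ ln z₀ = (ln z₁ − r·ln z₂)/(1 − r)
ln z₀ = (3.40120 − 0.85706×5.70378) / 0.14294 = -10.4048
z₀ = exp(-10.4048) = 0.00003029 m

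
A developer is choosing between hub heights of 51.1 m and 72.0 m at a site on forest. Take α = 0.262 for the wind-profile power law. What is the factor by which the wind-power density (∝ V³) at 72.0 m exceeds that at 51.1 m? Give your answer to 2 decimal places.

1.31

Speed ratio: V_B/V_A = (z_B/z_A)^α = (72.0/51.1)^0.262 = (1.4090)^0.262 = 1.09399
Power-density ratio: P_B/P_A = (V_B/V_A)³ = (1.09399)³ = 1.30932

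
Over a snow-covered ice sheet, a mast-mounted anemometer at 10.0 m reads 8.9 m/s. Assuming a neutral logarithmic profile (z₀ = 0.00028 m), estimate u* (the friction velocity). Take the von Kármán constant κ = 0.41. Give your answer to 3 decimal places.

u* ≈ 0.348 m/s

Log law: V(z) = (u*/κ) · ln(z/z₀) ⇒ u* = κ · V / ln(z/z₀)
u* = 0.41 × 8.9 / ln(10.0/0.00028) = 0.41 × 8.9 / 10.4833
   = 3.6490 / 10.4833 = 0.3481 m/s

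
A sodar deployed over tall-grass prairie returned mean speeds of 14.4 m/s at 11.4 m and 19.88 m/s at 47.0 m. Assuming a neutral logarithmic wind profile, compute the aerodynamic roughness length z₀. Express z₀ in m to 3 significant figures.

Log law: V(z) ∝ ln(z/z₀). With r = V₁/V₂ = 14.4/19.88 = 0.72435,
r · ln(z₂/z₀) = ln(z₁/z₀) ⇒ ln z₀ = (ln z₁ − r·ln z₂)/(1 − r)
ln z₀ = (2.43361 − 0.72435×3.85015) / 0.27565 = -1.2887
z₀ = exp(-1.2887) = 0.2756 m

z₀ ≈ 0.276 m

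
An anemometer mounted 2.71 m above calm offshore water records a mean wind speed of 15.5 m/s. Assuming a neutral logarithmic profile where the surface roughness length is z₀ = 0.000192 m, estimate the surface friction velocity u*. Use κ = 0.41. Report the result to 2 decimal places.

u* ≈ 0.67 m/s

Log law: V(z) = (u*/κ) · ln(z/z₀) ⇒ u* = κ · V / ln(z/z₀)
u* = 0.41 × 15.5 / ln(2.71/0.000192) = 0.41 × 15.5 / 9.5550
   = 6.3550 / 9.5550 = 0.6651 m/s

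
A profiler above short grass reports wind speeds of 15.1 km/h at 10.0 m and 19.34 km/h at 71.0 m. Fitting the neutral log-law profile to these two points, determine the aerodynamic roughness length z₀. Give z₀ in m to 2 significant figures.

Log law: V(z) ∝ ln(z/z₀). With r = V₁/V₂ = 15.1/19.34 = 0.78077,
r · ln(z₂/z₀) = ln(z₁/z₀) ⇒ ln z₀ = (ln z₁ − r·ln z₂)/(1 − r)
ln z₀ = (2.30259 − 0.78077×4.26268) / 0.21923 = -4.6779
z₀ = exp(-4.6779) = 0.009298 m

z₀ ≈ 0.0093 m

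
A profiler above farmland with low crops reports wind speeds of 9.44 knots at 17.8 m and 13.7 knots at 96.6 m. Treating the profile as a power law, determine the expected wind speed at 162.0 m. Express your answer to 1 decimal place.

First find α: α = ln(V₂/V₁)/ln(z₂/z₁) = ln(13.7/9.44)/ln(96.6/17.8) = 0.37244/1.69138 = 0.2202
Extrapolate from 96.6 m to 162.0 m: V₃ = 13.7 × (162.0/96.6)^0.2202 = 13.7 × 1.1206 = 15.3519 knots

15.4 knots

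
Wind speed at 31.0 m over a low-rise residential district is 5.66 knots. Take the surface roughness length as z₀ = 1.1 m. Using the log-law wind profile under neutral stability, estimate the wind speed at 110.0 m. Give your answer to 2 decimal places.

Log law: V(z) ∝ ln(z/z₀), so V₂/V₁ = ln(z₂/z₀) / ln(z₁/z₀).
ln(110.0/1.1) = 4.6052, ln(31.0/1.1) = 3.3387
V₂ = 5.66 × 4.6052/3.3387 = 5.66 × 1.3793 = 7.8071 knots

7.81 knots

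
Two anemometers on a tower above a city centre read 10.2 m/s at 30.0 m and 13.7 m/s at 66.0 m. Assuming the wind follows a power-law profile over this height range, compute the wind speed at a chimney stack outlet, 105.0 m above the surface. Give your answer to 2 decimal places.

First find α: α = ln(V₂/V₁)/ln(z₂/z₁) = ln(13.7/10.2)/ln(66.0/30.0) = 0.29501/0.78846 = 0.3742
Extrapolate from 66.0 m to 105.0 m: V₃ = 13.7 × (105.0/66.0)^0.3742 = 13.7 × 1.1897 = 16.2993 m/s

16.30 m/s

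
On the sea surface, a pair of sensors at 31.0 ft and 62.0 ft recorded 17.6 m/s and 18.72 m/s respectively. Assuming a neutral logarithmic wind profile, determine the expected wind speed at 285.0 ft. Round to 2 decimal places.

21.18 m/s

Log law: V ∝ ln(z/z₀). From the pair, with r = V₁/V₂ = 0.94017,
ln z₀ = (ln z₁ − r·ln z₂)/(1 − r) = (3.4340 − 0.94017×4.1271)/0.05983 = -7.4583 → z₀ = 0.0005766 ft
V₃ = V₁ · ln(z₃/z₀)/ln(z₁/z₀) = 17.6 × 13.1108/10.8923 = 21.1847 m/s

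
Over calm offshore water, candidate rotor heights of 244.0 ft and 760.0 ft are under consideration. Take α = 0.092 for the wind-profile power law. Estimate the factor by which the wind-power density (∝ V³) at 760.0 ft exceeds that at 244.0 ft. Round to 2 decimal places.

Speed ratio: V_B/V_A = (z_B/z_A)^α = (760.0/244.0)^0.092 = (3.1148)^0.092 = 1.11018
Power-density ratio: P_B/P_A = (V_B/V_A)³ = (1.11018)³ = 1.36831

1.37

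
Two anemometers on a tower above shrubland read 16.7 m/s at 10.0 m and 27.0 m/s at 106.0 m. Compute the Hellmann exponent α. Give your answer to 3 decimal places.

Power law: V₂/V₁ = (z₂/z₁)^α ⇒ α = ln(V₂/V₁) / ln(z₂/z₁)
α = ln(27.0/16.7) / ln(106.0/10.0) = ln(1.6168) / ln(10.6000)
  = 0.48043 / 2.36085 = 0.20350

α ≈ 0.203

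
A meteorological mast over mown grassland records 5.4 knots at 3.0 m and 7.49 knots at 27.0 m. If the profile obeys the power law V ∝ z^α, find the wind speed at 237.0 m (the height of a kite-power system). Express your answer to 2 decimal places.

10.35 knots

First find α: α = ln(V₂/V₁)/ln(z₂/z₁) = ln(7.49/5.4)/ln(27.0/3.0) = 0.32717/2.19722 = 0.1489
Extrapolate from 27.0 m to 237.0 m: V₃ = 7.49 × (237.0/27.0)^0.1489 = 7.49 × 1.3819 = 10.3503 knots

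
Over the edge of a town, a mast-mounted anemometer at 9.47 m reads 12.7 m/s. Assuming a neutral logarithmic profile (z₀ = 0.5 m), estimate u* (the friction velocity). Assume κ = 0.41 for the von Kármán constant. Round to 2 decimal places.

u* ≈ 1.77 m/s

Log law: V(z) = (u*/κ) · ln(z/z₀) ⇒ u* = κ · V / ln(z/z₀)
u* = 0.41 × 12.7 / ln(9.47/0.5) = 0.41 × 12.7 / 2.9413
   = 5.2070 / 2.9413 = 1.7703 m/s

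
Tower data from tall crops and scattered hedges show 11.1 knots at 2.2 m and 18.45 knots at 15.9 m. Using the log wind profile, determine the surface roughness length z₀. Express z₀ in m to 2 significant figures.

Log law: V(z) ∝ ln(z/z₀). With r = V₁/V₂ = 11.1/18.45 = 0.60163,
r · ln(z₂/z₀) = ln(z₁/z₀) ⇒ ln z₀ = (ln z₁ − r·ln z₂)/(1 − r)
ln z₀ = (0.78846 − 0.60163×2.76632) / 0.39837 = -2.1985
z₀ = exp(-2.1985) = 0.1110 m

z₀ ≈ 0.11 m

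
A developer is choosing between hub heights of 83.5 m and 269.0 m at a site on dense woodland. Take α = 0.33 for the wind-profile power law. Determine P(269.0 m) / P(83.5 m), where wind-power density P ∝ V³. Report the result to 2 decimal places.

3.18

Speed ratio: V_B/V_A = (z_B/z_A)^α = (269.0/83.5)^0.33 = (3.2216)^0.33 = 1.47117
Power-density ratio: P_B/P_A = (V_B/V_A)³ = (1.47117)³ = 3.18409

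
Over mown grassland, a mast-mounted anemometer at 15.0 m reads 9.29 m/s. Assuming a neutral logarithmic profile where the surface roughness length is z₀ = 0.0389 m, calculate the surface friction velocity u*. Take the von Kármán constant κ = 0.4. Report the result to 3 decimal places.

u* ≈ 0.624 m/s

Log law: V(z) = (u*/κ) · ln(z/z₀) ⇒ u* = κ · V / ln(z/z₀)
u* = 0.4 × 9.29 / ln(15.0/0.0389) = 0.4 × 9.29 / 5.9548
   = 3.7160 / 5.9548 = 0.6240 m/s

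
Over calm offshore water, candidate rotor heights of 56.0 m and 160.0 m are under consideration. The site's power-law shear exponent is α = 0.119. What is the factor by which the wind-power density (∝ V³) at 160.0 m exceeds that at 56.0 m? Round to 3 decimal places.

Speed ratio: V_B/V_A = (z_B/z_A)^α = (160.0/56.0)^0.119 = (2.8571)^0.119 = 1.13307
Power-density ratio: P_B/P_A = (V_B/V_A)³ = (1.13307)³ = 1.45468

1.455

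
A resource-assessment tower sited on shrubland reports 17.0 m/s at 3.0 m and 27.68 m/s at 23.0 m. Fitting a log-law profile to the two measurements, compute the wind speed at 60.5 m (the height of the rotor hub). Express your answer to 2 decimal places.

32.75 m/s

Log law: V ∝ ln(z/z₀). From the pair, with r = V₁/V₂ = 0.61416,
ln z₀ = (ln z₁ − r·ln z₂)/(1 − r) = (1.0986 − 0.61416×3.1355)/0.38584 = -2.1436 → z₀ = 0.1172 m
V₃ = V₁ · ln(z₃/z₀)/ln(z₁/z₀) = 17.0 × 6.2463/3.2422 = 32.7511 m/s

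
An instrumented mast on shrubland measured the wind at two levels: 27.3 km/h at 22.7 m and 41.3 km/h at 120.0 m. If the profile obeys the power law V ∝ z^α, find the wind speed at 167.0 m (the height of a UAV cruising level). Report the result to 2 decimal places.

44.84 km/h

First find α: α = ln(V₂/V₁)/ln(z₂/z₁) = ln(41.3/27.3)/ln(120.0/22.7) = 0.41398/1.66513 = 0.2486
Extrapolate from 120.0 m to 167.0 m: V₃ = 41.3 × (167.0/120.0)^0.2486 = 41.3 × 1.0856 = 44.8368 km/h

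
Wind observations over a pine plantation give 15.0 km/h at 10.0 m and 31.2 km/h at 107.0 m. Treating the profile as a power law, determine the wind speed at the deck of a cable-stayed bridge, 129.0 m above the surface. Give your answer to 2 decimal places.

33.06 km/h

First find α: α = ln(V₂/V₁)/ln(z₂/z₁) = ln(31.2/15.0)/ln(107.0/10.0) = 0.73237/2.37024 = 0.3090
Extrapolate from 107.0 m to 129.0 m: V₃ = 31.2 × (129.0/107.0)^0.3090 = 31.2 × 1.0595 = 33.0557 km/h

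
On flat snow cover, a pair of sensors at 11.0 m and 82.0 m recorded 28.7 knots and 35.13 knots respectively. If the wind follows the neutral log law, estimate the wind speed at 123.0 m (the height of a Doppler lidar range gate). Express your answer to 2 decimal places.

36.43 knots

Log law: V ∝ ln(z/z₀). From the pair, with r = V₁/V₂ = 0.81697,
ln z₀ = (ln z₁ − r·ln z₂)/(1 − r) = (2.3979 − 0.81697×4.4067)/0.18303 = -6.5684 → z₀ = 0.001404 m
V₃ = V₁ · ln(z₃/z₀)/ln(z₁/z₀) = 28.7 × 11.3806/8.9663 = 36.4278 knots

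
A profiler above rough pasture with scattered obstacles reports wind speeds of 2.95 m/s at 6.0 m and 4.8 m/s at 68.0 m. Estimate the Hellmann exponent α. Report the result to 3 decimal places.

α ≈ 0.201

Power law: V₂/V₁ = (z₂/z₁)^α ⇒ α = ln(V₂/V₁) / ln(z₂/z₁)
α = ln(4.8/2.95) / ln(68.0/6.0) = ln(1.6271) / ln(11.3333)
  = 0.48681 / 2.42775 = 0.20052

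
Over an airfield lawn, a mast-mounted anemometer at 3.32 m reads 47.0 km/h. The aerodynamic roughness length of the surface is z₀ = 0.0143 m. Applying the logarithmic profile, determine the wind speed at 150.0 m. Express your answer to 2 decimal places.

79.88 km/h

Log law: V(z) ∝ ln(z/z₀), so V₂/V₁ = ln(z₂/z₀) / ln(z₁/z₀).
ln(150.0/0.0143) = 9.2581, ln(3.32/0.0143) = 5.4475
V₂ = 47.0 × 9.2581/5.4475 = 47.0 × 1.6995 = 79.8780 km/h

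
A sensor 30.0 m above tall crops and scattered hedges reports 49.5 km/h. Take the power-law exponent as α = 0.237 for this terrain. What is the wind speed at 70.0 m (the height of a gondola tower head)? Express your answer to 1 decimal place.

60.5 km/h

Power-law profile: V₂ = V₁ · (z₂/z₁)^α
V₂ = 49.5 × (70.0/30.0)^0.237 = 49.5 × (2.3333)^0.237
    = 49.5 × 1.2224 = 60.5084 km/h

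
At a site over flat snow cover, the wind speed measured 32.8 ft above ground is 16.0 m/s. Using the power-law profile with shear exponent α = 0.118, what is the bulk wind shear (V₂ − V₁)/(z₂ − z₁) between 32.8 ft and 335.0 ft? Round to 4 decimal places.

Power law: V₂ = V₁ · (z₂/z₁)^α = 16.0 × (10.2134)^0.118 = 21.0476 m/s
ΔV/Δz = (21.0476 − 16.0)/(335.0 − 32.8) = 5.0476/302.2000 = 0.01670 m/s/ft

0.0167 m/s/ft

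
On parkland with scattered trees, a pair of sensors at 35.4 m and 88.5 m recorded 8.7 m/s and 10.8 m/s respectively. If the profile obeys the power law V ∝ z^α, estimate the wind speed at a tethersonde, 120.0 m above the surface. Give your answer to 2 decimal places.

First find α: α = ln(V₂/V₁)/ln(z₂/z₁) = ln(10.8/8.7)/ln(88.5/35.4) = 0.21622/0.91629 = 0.2360
Extrapolate from 88.5 m to 120.0 m: V₃ = 10.8 × (120.0/88.5)^0.2360 = 10.8 × 1.0745 = 11.6046 m/s

11.60 m/s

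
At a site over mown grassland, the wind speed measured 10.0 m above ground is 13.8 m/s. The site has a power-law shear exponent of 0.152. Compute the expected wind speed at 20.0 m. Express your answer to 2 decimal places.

Power-law profile: V₂ = V₁ · (z₂/z₁)^α
V₂ = 13.8 × (20.0/10.0)^0.152 = 13.8 × (2.0000)^0.152
    = 13.8 × 1.1111 = 15.3333 m/s

15.33 m/s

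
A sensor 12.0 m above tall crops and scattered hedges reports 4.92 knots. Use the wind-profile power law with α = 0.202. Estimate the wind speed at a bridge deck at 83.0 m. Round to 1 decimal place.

7.3 knots

Power-law profile: V₂ = V₁ · (z₂/z₁)^α
V₂ = 4.92 × (83.0/12.0)^0.202 = 4.92 × (6.9167)^0.202
    = 4.92 × 1.4779 = 7.2715 knots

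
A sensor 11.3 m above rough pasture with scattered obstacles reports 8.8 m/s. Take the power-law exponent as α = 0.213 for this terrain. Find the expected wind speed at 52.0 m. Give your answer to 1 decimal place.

12.2 m/s

Power-law profile: V₂ = V₁ · (z₂/z₁)^α
V₂ = 8.8 × (52.0/11.3)^0.213 = 8.8 × (4.6018)^0.213
    = 8.8 × 1.3842 = 12.1811 m/s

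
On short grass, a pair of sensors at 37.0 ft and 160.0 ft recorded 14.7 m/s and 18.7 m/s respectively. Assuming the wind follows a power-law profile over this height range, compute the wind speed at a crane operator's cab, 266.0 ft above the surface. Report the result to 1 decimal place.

20.3 m/s

First find α: α = ln(V₂/V₁)/ln(z₂/z₁) = ln(18.7/14.7)/ln(160.0/37.0) = 0.24068/1.46426 = 0.1644
Extrapolate from 160.0 ft to 266.0 ft: V₃ = 18.7 × (266.0/160.0)^0.1644 = 18.7 × 1.0871 = 20.3295 m/s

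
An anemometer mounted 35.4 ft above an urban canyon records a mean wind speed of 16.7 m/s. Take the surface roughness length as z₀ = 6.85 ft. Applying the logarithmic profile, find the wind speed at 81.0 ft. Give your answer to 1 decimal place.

25.1 m/s

Log law: V(z) ∝ ln(z/z₀), so V₂/V₁ = ln(z₂/z₀) / ln(z₁/z₀).
ln(81.0/6.85) = 2.4702, ln(35.4/6.85) = 1.6425
V₂ = 16.7 × 2.4702/1.6425 = 16.7 × 1.5040 = 25.1161 m/s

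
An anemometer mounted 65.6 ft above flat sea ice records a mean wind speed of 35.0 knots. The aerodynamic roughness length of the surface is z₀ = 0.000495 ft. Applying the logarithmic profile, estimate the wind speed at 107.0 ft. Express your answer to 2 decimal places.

36.45 knots

Log law: V(z) ∝ ln(z/z₀), so V₂/V₁ = ln(z₂/z₀) / ln(z₁/z₀).
ln(107.0/0.000495) = 12.2838, ln(65.6/0.000495) = 11.7945
V₂ = 35.0 × 12.2838/11.7945 = 35.0 × 1.0415 = 36.4518 knots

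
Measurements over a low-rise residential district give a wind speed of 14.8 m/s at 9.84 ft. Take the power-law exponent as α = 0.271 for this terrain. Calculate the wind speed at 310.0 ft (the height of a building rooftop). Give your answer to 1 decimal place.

37.7 m/s

Power-law profile: V₂ = V₁ · (z₂/z₁)^α
V₂ = 14.8 × (310.0/9.84)^0.271 = 14.8 × (31.5041)^0.271
    = 14.8 × 2.5472 = 37.6981 m/s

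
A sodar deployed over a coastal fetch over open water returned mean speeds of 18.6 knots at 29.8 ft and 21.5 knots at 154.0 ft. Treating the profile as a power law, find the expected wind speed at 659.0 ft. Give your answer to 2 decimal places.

24.44 knots

First find α: α = ln(V₂/V₁)/ln(z₂/z₁) = ln(21.5/18.6)/ln(154.0/29.8) = 0.14489/1.64244 = 0.0882
Extrapolate from 154.0 ft to 659.0 ft: V₃ = 21.5 × (659.0/154.0)^0.0882 = 21.5 × 1.1368 = 24.4419 knots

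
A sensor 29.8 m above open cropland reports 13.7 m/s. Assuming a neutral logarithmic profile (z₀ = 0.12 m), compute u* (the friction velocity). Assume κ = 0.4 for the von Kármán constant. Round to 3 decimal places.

u* ≈ 0.994 m/s

Log law: V(z) = (u*/κ) · ln(z/z₀) ⇒ u* = κ · V / ln(z/z₀)
u* = 0.4 × 13.7 / ln(29.8/0.12) = 0.4 × 13.7 / 5.5148
   = 5.4800 / 5.5148 = 0.9937 m/s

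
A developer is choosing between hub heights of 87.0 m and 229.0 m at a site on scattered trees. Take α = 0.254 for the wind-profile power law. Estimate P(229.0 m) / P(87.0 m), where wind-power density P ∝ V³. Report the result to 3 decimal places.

Speed ratio: V_B/V_A = (z_B/z_A)^α = (229.0/87.0)^0.254 = (2.6322)^0.254 = 1.27868
Power-density ratio: P_B/P_A = (V_B/V_A)³ = (1.27868)³ = 2.09065

2.091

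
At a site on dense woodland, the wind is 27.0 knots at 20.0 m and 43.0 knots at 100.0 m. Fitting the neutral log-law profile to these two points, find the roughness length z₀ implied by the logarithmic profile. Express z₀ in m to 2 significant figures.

z₀ ≈ 1.3 m

Log law: V(z) ∝ ln(z/z₀). With r = V₁/V₂ = 27.0/43.0 = 0.62791,
r · ln(z₂/z₀) = ln(z₁/z₀) ⇒ ln z₀ = (ln z₁ − r·ln z₂)/(1 − r)
ln z₀ = (2.99573 − 0.62791×4.60517) / 0.37209 = 0.2798
z₀ = exp(0.2798) = 1.323 m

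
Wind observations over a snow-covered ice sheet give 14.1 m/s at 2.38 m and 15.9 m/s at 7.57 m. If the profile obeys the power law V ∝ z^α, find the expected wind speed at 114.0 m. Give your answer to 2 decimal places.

First find α: α = ln(V₂/V₁)/ln(z₂/z₁) = ln(15.9/14.1)/ln(7.57/2.38) = 0.12014/1.15709 = 0.1038
Extrapolate from 7.57 m to 114.0 m: V₃ = 15.9 × (114.0/7.57)^0.1038 = 15.9 × 1.3252 = 21.0714 m/s

21.07 m/s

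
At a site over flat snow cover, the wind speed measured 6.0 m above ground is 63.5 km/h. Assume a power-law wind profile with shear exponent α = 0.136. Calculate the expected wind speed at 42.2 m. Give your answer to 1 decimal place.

82.8 km/h

Power-law profile: V₂ = V₁ · (z₂/z₁)^α
V₂ = 63.5 × (42.2/6.0)^0.136 = 63.5 × (7.0333)^0.136
    = 63.5 × 1.3038 = 82.7919 km/h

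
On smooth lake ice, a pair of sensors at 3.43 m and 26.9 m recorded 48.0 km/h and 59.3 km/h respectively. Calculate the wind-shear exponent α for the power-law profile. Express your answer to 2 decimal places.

α ≈ 0.10

Power law: V₂/V₁ = (z₂/z₁)^α ⇒ α = ln(V₂/V₁) / ln(z₂/z₁)
α = ln(59.3/48.0) / ln(26.9/3.43) = ln(1.2354) / ln(7.8426)
  = 0.21141 / 2.05957 = 0.10265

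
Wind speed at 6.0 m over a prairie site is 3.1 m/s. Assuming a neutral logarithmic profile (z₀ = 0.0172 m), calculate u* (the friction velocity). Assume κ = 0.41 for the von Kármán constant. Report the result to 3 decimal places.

u* ≈ 0.217 m/s

Log law: V(z) = (u*/κ) · ln(z/z₀) ⇒ u* = κ · V / ln(z/z₀)
u* = 0.41 × 3.1 / ln(6.0/0.0172) = 0.41 × 3.1 / 5.8546
   = 1.2710 / 5.8546 = 0.2171 m/s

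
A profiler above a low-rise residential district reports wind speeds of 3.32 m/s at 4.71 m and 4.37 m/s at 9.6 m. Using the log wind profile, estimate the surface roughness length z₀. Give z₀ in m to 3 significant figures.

z₀ ≈ 0.496 m

Log law: V(z) ∝ ln(z/z₀). With r = V₁/V₂ = 3.32/4.37 = 0.75973,
r · ln(z₂/z₀) = ln(z₁/z₀) ⇒ ln z₀ = (ln z₁ − r·ln z₂)/(1 − r)
ln z₀ = (1.54969 − 0.75973×2.26176) / 0.24027 = -0.7018
z₀ = exp(-0.7018) = 0.4957 m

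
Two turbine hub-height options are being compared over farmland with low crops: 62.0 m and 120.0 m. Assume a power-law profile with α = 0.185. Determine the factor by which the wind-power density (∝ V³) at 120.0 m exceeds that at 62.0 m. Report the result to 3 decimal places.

Speed ratio: V_B/V_A = (z_B/z_A)^α = (120.0/62.0)^0.185 = (1.9355)^0.185 = 1.12994
Power-density ratio: P_B/P_A = (V_B/V_A)³ = (1.12994)³ = 1.44267

1.443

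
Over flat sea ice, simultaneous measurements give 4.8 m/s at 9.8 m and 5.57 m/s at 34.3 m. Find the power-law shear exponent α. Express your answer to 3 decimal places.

Power law: V₂/V₁ = (z₂/z₁)^α ⇒ α = ln(V₂/V₁) / ln(z₂/z₁)
α = ln(5.57/4.8) / ln(34.3/9.8) = ln(1.1604) / ln(3.5000)
  = 0.14878 / 1.25276 = 0.11876

α ≈ 0.119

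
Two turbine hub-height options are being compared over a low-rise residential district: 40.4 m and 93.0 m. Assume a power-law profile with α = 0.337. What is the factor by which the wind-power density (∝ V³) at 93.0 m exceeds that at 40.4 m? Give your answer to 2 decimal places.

2.32

Speed ratio: V_B/V_A = (z_B/z_A)^α = (93.0/40.4)^0.337 = (2.3020)^0.337 = 1.32443
Power-density ratio: P_B/P_A = (V_B/V_A)³ = (1.32443)³ = 2.32319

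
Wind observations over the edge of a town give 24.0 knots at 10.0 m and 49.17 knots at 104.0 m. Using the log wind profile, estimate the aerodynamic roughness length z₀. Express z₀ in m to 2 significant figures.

Log law: V(z) ∝ ln(z/z₀). With r = V₁/V₂ = 24.0/49.17 = 0.48810,
r · ln(z₂/z₀) = ln(z₁/z₀) ⇒ ln z₀ = (ln z₁ − r·ln z₂)/(1 − r)
ln z₀ = (2.30259 − 0.48810×4.64439) / 0.51190 = 0.0696
z₀ = exp(0.0696) = 1.072 m

z₀ ≈ 1.1 m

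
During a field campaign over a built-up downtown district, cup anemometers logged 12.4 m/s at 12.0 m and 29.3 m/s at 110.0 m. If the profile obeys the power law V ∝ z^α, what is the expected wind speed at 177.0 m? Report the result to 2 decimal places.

35.24 m/s

First find α: α = ln(V₂/V₁)/ln(z₂/z₁) = ln(29.3/12.4)/ln(110.0/12.0) = 0.85989/2.21557 = 0.3881
Extrapolate from 110.0 m to 177.0 m: V₃ = 29.3 × (177.0/110.0)^0.3881 = 29.3 × 1.2028 = 35.2407 m/s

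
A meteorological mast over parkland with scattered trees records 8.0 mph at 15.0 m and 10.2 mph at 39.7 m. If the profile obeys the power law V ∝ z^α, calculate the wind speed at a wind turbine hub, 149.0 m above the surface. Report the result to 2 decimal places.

First find α: α = ln(V₂/V₁)/ln(z₂/z₁) = ln(10.2/8.0)/ln(39.7/15.0) = 0.24295/0.97330 = 0.2496
Extrapolate from 39.7 m to 149.0 m: V₃ = 10.2 × (149.0/39.7)^0.2496 = 10.2 × 1.3912 = 14.1898 mph

14.19 mph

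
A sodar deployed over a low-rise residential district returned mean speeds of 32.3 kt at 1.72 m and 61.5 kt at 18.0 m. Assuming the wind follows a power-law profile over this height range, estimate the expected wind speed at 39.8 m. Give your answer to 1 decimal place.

76.5 kt

First find α: α = ln(V₂/V₁)/ln(z₂/z₁) = ln(61.5/32.3)/ln(18.0/1.72) = 0.64397/2.34805 = 0.2743
Extrapolate from 18.0 m to 39.8 m: V₃ = 61.5 × (39.8/18.0)^0.2743 = 61.5 × 1.2431 = 76.4517 kt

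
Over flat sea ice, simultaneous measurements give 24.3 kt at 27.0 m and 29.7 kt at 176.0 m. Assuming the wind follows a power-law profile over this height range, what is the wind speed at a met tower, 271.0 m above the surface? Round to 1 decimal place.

First find α: α = ln(V₂/V₁)/ln(z₂/z₁) = ln(29.7/24.3)/ln(176.0/27.0) = 0.20067/1.87465 = 0.1070
Extrapolate from 176.0 m to 271.0 m: V₃ = 29.7 × (271.0/176.0)^0.1070 = 29.7 × 1.0473 = 31.1045 kt

31.1 kt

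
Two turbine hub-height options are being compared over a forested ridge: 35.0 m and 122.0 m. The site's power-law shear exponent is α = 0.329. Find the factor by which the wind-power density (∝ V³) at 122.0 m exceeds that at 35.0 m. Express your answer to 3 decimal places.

3.430

Speed ratio: V_B/V_A = (z_B/z_A)^α = (122.0/35.0)^0.329 = (3.4857)^0.329 = 1.50804
Power-density ratio: P_B/P_A = (V_B/V_A)³ = (1.50804)³ = 3.42959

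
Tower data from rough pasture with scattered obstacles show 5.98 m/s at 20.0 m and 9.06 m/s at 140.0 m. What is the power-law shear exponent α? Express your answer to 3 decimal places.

α ≈ 0.213

Power law: V₂/V₁ = (z₂/z₁)^α ⇒ α = ln(V₂/V₁) / ln(z₂/z₁)
α = ln(9.06/5.98) / ln(140.0/20.0) = ln(1.5151) / ln(7.0000)
  = 0.41545 / 1.94591 = 0.21350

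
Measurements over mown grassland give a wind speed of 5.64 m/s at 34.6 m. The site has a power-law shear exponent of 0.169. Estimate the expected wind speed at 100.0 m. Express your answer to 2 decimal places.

Power-law profile: V₂ = V₁ · (z₂/z₁)^α
V₂ = 5.64 × (100.0/34.6)^0.169 = 5.64 × (2.8902)^0.169
    = 5.64 × 1.1965 = 6.7480 m/s

6.75 m/s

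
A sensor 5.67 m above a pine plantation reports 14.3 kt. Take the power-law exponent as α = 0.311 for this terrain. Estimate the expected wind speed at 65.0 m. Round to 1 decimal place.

Power-law profile: V₂ = V₁ · (z₂/z₁)^α
V₂ = 14.3 × (65.0/5.67)^0.311 = 14.3 × (11.4638)^0.311
    = 14.3 × 2.1353 = 30.5343 kt

30.5 kt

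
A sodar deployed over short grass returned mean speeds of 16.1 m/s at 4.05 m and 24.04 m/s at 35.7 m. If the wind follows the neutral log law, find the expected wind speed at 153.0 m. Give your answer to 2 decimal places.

29.35 m/s

Log law: V ∝ ln(z/z₀). From the pair, with r = V₁/V₂ = 0.66972,
ln z₀ = (ln z₁ − r·ln z₂)/(1 − r) = (1.3987 − 0.66972×3.5752)/0.33028 = -3.0145 → z₀ = 0.04907 m
V₃ = V₁ · ln(z₃/z₀)/ln(z₁/z₀) = 16.1 × 8.0449/4.4132 = 29.3491 m/s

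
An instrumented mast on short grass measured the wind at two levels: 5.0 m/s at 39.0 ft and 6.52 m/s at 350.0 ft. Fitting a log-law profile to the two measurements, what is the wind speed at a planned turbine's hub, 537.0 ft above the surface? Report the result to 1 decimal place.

Log law: V ∝ ln(z/z₀). From the pair, with r = V₁/V₂ = 0.76687,
ln z₀ = (ln z₁ − r·ln z₂)/(1 − r) = (3.6636 − 0.76687×5.8579)/0.23313 = -3.5548 → z₀ = 0.02859 ft
V₃ = V₁ · ln(z₃/z₀)/ln(z₁/z₀) = 5.0 × 9.8408/7.2183 = 6.8165 m/s

6.8 m/s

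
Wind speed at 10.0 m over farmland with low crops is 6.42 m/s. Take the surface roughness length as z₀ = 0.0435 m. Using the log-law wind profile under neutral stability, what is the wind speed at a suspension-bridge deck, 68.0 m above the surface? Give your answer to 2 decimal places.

8.68 m/s

Log law: V(z) ∝ ln(z/z₀), so V₂/V₁ = ln(z₂/z₀) / ln(z₁/z₀).
ln(68.0/0.0435) = 7.3545, ln(10.0/0.0435) = 5.4376
V₂ = 6.42 × 7.3545/5.4376 = 6.42 × 1.3525 = 8.6833 m/s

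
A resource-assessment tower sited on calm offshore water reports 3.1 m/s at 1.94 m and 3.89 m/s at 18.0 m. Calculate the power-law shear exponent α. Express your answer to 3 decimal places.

α ≈ 0.102

Power law: V₂/V₁ = (z₂/z₁)^α ⇒ α = ln(V₂/V₁) / ln(z₂/z₁)
α = ln(3.89/3.1) / ln(18.0/1.94) = ln(1.2548) / ln(9.2784)
  = 0.22701 / 2.22768 = 0.10190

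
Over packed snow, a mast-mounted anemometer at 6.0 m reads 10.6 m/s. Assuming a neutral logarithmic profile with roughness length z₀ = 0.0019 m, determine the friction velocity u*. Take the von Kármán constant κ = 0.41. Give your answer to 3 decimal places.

Log law: V(z) = (u*/κ) · ln(z/z₀) ⇒ u* = κ · V / ln(z/z₀)
u* = 0.41 × 10.6 / ln(6.0/0.0019) = 0.41 × 10.6 / 8.0577
   = 4.3460 / 8.0577 = 0.5394 m/s

u* ≈ 0.539 m/s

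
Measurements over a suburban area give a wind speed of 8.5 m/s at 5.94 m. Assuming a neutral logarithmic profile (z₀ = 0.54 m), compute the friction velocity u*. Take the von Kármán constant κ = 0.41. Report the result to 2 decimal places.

Log law: V(z) = (u*/κ) · ln(z/z₀) ⇒ u* = κ · V / ln(z/z₀)
u* = 0.41 × 8.5 / ln(5.94/0.54) = 0.41 × 8.5 / 2.3979
   = 3.4850 / 2.3979 = 1.4534 m/s

u* ≈ 1.45 m/s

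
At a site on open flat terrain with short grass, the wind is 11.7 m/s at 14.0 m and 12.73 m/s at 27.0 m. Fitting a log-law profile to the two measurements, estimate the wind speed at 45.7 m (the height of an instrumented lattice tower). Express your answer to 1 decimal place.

Log law: V ∝ ln(z/z₀). From the pair, with r = V₁/V₂ = 0.91909,
ln z₀ = (ln z₁ − r·ln z₂)/(1 − r) = (2.6391 − 0.91909×3.2958)/0.08091 = -4.8214 → z₀ = 0.008055 m
V₃ = V₁ · ln(z₃/z₀)/ln(z₁/z₀) = 11.7 × 8.6435/7.4605 = 13.5553 m/s

13.6 m/s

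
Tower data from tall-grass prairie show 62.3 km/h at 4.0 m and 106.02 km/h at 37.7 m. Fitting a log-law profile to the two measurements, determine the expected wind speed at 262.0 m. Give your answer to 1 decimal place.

Log law: V ∝ ln(z/z₀). From the pair, with r = V₁/V₂ = 0.58762,
ln z₀ = (ln z₁ − r·ln z₂)/(1 − r) = (1.3863 − 0.58762×3.6297)/0.41238 = -1.8105 → z₀ = 0.1636 m
V₃ = V₁ · ln(z₃/z₀)/ln(z₁/z₀) = 62.3 × 7.3788/3.1967 = 143.8022 km/h

143.8 km/h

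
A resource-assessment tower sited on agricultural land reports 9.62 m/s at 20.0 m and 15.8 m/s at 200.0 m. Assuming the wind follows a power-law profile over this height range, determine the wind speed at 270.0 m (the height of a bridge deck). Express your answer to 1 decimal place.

16.9 m/s

First find α: α = ln(V₂/V₁)/ln(z₂/z₁) = ln(15.8/9.62)/ln(200.0/20.0) = 0.49617/2.30259 = 0.2155
Extrapolate from 200.0 m to 270.0 m: V₃ = 15.8 × (270.0/200.0)^0.2155 = 15.8 × 1.0668 = 16.8555 m/s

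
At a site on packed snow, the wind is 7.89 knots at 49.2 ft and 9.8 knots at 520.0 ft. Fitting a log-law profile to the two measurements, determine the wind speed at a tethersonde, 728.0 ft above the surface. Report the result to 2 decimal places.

10.07 knots

Log law: V ∝ ln(z/z₀). From the pair, with r = V₁/V₂ = 0.80510,
ln z₀ = (ln z₁ − r·ln z₂)/(1 − r) = (3.8959 − 0.80510×6.2538)/0.19490 = -5.8445 → z₀ = 0.002896 ft
V₃ = V₁ · ln(z₃/z₀)/ln(z₁/z₀) = 7.89 × 12.4348/9.7404 = 10.0726 knots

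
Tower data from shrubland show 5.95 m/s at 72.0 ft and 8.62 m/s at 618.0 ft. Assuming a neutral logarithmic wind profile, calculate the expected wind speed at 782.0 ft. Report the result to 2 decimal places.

Log law: V ∝ ln(z/z₀). From the pair, with r = V₁/V₂ = 0.69026,
ln z₀ = (ln z₁ − r·ln z₂)/(1 − r) = (4.2767 − 0.69026×6.4265)/0.30974 = -0.5141 → z₀ = 0.5980 ft
V₃ = V₁ · ln(z₃/z₀)/ln(z₁/z₀) = 5.95 × 7.1760/4.7908 = 8.9123 m/s

8.91 m/s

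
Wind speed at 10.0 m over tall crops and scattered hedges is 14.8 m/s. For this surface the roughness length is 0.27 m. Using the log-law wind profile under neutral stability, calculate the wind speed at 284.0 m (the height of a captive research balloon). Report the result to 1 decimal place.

Log law: V(z) ∝ ln(z/z₀), so V₂/V₁ = ln(z₂/z₀) / ln(z₁/z₀).
ln(284.0/0.27) = 6.9583, ln(10.0/0.27) = 3.6119
V₂ = 14.8 × 6.9583/3.6119 = 14.8 × 1.9265 = 28.5120 m/s

28.5 m/s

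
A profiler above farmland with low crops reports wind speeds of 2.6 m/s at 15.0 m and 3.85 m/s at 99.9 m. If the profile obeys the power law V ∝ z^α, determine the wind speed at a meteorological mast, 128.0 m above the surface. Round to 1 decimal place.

4.1 m/s

First find α: α = ln(V₂/V₁)/ln(z₂/z₁) = ln(3.85/2.6)/ln(99.9/15.0) = 0.39256/1.89612 = 0.2070
Extrapolate from 99.9 m to 128.0 m: V₃ = 3.85 × (128.0/99.9)^0.2070 = 3.85 × 1.0527 = 4.0527 m/s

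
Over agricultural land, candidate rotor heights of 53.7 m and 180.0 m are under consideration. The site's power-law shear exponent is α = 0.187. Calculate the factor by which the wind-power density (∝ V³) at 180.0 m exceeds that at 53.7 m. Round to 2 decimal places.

Speed ratio: V_B/V_A = (z_B/z_A)^α = (180.0/53.7)^0.187 = (3.3520)^0.187 = 1.25381
Power-density ratio: P_B/P_A = (V_B/V_A)³ = (1.25381)³ = 1.97103

1.97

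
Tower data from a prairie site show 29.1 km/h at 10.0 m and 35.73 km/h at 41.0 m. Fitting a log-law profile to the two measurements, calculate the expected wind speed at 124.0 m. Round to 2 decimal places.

40.93 km/h

Log law: V ∝ ln(z/z₀). From the pair, with r = V₁/V₂ = 0.81444,
ln z₀ = (ln z₁ − r·ln z₂)/(1 − r) = (2.3026 − 0.81444×3.7136)/0.18556 = -3.8904 → z₀ = 0.02044 m
V₃ = V₁ · ln(z₃/z₀)/ln(z₁/z₀) = 29.1 × 8.7107/6.1930 = 40.9302 km/h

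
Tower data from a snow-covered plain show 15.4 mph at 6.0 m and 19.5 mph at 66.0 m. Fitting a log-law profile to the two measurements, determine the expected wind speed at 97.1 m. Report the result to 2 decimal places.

20.16 mph

Log law: V ∝ ln(z/z₀). From the pair, with r = V₁/V₂ = 0.78974,
ln z₀ = (ln z₁ − r·ln z₂)/(1 − r) = (1.7918 − 0.78974×4.1897)/0.21026 = -7.2150 → z₀ = 0.0007355 m
V₃ = V₁ · ln(z₃/z₀)/ln(z₁/z₀) = 15.4 × 11.7907/9.0067 = 20.1601 mph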